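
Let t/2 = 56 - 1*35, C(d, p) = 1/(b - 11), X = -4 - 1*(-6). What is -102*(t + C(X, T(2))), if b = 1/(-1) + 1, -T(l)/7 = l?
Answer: -47022/11 ≈ -4274.7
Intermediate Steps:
T(l) = -7*l
X = 2 (X = -4 + 6 = 2)
b = 0 (b = -1 + 1 = 0)
C(d, p) = -1/11 (C(d, p) = 1/(0 - 11) = 1/(-11) = -1/11)
t = 42 (t = 2*(56 - 1*35) = 2*(56 - 35) = 2*21 = 42)
-102*(t + C(X, T(2))) = -102*(42 - 1/11) = -102*461/11 = -47022/11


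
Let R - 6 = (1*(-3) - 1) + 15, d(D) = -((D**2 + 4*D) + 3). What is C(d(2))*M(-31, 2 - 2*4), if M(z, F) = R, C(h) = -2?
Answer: -34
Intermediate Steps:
d(D) = -3 - D**2 - 4*D (d(D) = -(3 + D**2 + 4*D) = -3 - D**2 - 4*D)
R = 17 (R = 6 + ((1*(-3) - 1) + 15) = 6 + ((-3 - 1) + 15) = 6 + (-4 + 15) = 6 + 11 = 17)
M(z, F) = 17
C(d(2))*M(-31, 2 - 2*4) = -2*17 = -34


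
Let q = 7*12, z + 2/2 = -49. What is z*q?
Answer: -4200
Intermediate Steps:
z = -50 (z = -1 - 49 = -50)
q = 84
z*q = -50*84 = -4200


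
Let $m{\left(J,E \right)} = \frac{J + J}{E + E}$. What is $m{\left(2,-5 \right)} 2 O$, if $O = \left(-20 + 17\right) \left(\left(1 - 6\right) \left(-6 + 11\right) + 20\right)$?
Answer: $-12$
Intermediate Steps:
$m{\left(J,E \right)} = \frac{J}{E}$ ($m{\left(J,E \right)} = \frac{2 J}{2 E} = 2 J \frac{1}{2 E} = \frac{J}{E}$)
$O = 15$ ($O = - 3 \left(\left(-5\right) 5 + 20\right) = - 3 \left(-25 + 20\right) = \left(-3\right) \left(-5\right) = 15$)
$m{\left(2,-5 \right)} 2 O = \frac{2}{-5} \cdot 2 \cdot 15 = 2 \left(- \frac{1}{5}\right) 2 \cdot 15 = \left(- \frac{2}{5}\right) 2 \cdot 15 = \left(- \frac{4}{5}\right) 15 = -12$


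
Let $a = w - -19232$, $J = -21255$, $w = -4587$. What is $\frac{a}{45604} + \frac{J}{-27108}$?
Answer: $\frac{28464785}{25754859} \approx 1.1052$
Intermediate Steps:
$a = 14645$ ($a = -4587 - -19232 = -4587 + 19232 = 14645$)
$\frac{a}{45604} + \frac{J}{-27108} = \frac{14645}{45604} - \frac{21255}{-27108} = 14645 \cdot \frac{1}{45604} - - \frac{7085}{9036} = \frac{14645}{45604} + \frac{7085}{9036} = \frac{28464785}{25754859}$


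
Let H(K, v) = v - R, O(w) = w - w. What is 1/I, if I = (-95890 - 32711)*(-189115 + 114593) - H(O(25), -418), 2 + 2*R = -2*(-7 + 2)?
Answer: 1/9583604144 ≈ 1.0434e-10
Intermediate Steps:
O(w) = 0
R = 4 (R = -1 + (-2*(-7 + 2))/2 = -1 + (-2*(-5))/2 = -1 + (1/2)*10 = -1 + 5 = 4)
H(K, v) = -4 + v (H(K, v) = v - 1*4 = v - 4 = -4 + v)
I = 9583604144 (I = (-95890 - 32711)*(-189115 + 114593) - (-4 - 418) = -128601*(-74522) - 1*(-422) = 9583603722 + 422 = 9583604144)
1/I = 1/9583604144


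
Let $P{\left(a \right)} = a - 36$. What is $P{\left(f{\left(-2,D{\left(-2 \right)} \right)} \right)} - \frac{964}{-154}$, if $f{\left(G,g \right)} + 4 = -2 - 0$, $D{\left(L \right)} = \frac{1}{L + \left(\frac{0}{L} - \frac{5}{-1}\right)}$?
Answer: $- \frac{2752}{77} \approx -35.74$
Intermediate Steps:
$D{\left(L \right)} = \frac{1}{5 + L}$ ($D{\left(L \right)} = \frac{1}{L + \left(0 - -5\right)} = \frac{1}{L + \left(0 + 5\right)} = \frac{1}{L + 5} = \frac{1}{5 + L}$)
$f{\left(G,g \right)} = -6$ ($f{\left(G,g \right)} = -4 - 2 = -6$)
$P{\left(a \right)} = -36 + a$ ($P{\left(a \right)} = a - 36 = -36 + a$)
$P{\left(f{\left(-2,D{\left(-2 \right)} \right)} \right)} - \frac{964}{-154} = \left(-36 - 6\right) - \frac{964}{-154} = -42 - - \frac{482}{77} = -42 + \frac{482}{77} = - \frac{2752}{77}$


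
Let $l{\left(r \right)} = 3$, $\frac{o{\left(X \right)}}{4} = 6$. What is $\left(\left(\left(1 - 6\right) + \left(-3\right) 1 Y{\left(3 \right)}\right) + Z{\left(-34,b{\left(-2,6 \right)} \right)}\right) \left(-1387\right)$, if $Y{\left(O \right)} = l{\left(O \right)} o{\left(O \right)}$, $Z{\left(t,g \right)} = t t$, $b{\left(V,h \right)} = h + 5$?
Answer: $-1296845$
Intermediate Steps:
$o{\left(X \right)} = 24$ ($o{\left(X \right)} = 4 \cdot 6 = 24$)
$b{\left(V,h \right)} = 5 + h$
$Z{\left(t,g \right)} = t^{2}$
$Y{\left(O \right)} = 72$ ($Y{\left(O \right)} = 3 \cdot 24 = 72$)
$\left(\left(\left(1 - 6\right) + \left(-3\right) 1 Y{\left(3 \right)}\right) + Z{\left(-34,b{\left(-2,6 \right)} \right)}\right) \left(-1387\right) = \left(\left(\left(1 - 6\right) + \left(-3\right) 1 \cdot 72\right) + \left(-34\right)^{2}\right) \left(-1387\right) = \left(\left(-5 - 216\right) + 1156\right) \left(-1387\right) = \left(-221 + 1156\right) \left(-1387\right) = 935 \left(-1387\right) = -1296845$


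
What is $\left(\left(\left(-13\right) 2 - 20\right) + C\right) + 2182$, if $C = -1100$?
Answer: $1036$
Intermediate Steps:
$\left(\left(\left(-13\right) 2 - 20\right) + C\right) + 2182 = \left(\left(\left(-13\right) 2 - 20\right) - 1100\right) + 2182 = \left(\left(-26 - 20\right) - 1100\right) + 2182 = \left(-46 - 1100\right) + 2182 = -1146 + 2182 = 1036$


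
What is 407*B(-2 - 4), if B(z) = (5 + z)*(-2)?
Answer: 814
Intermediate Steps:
B(z) = -10 - 2*z
407*B(-2 - 4) = 407*(-10 - 2*(-2 - 4)) = 407*(-10 - 2*(-6)) = 407*(-10 + 12) = 407*2 = 814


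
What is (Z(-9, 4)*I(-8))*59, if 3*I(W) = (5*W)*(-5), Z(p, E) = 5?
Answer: 59000/3 ≈ 19667.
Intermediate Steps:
I(W) = -25*W/3 (I(W) = ((5*W)*(-5))/3 = (-25*W)/3 = -25*W/3)
(Z(-9, 4)*I(-8))*59 = (5*(-25/3*(-8)))*59 = (5*(200/3))*59 = (1000/3)*59 = 59000/3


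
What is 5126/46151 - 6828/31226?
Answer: -77527276/720555563 ≈ -0.10759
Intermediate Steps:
5126/46151 - 6828/31226 = 5126*(1/46151) - 6828*1/31226 = 5126/46151 - 3414/15613 = -77527276/720555563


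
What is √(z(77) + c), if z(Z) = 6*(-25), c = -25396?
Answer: I*√25546 ≈ 159.83*I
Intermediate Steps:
z(Z) = -150
√(z(77) + c) = √(-150 - 25396) = √(-25546) = I*√25546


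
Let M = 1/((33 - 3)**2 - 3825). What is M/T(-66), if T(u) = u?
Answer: 1/193050 ≈ 5.1800e-6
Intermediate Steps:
M = -1/2925 (M = 1/(30**2 - 3825) = 1/(900 - 3825) = 1/(-2925) = -1/2925 ≈ -0.00034188)
M/T(-66) = -1/2925/(-66) = -1/2925*(-1/66) = 1/193050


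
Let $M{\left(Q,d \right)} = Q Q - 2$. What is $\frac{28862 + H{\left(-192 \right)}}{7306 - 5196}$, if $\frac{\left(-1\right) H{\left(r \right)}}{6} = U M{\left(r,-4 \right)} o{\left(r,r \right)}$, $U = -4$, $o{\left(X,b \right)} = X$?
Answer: $- \frac{84915617}{1055} \approx -80489.0$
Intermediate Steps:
$M{\left(Q,d \right)} = -2 + Q^{2}$ ($M{\left(Q,d \right)} = Q^{2} - 2 = -2 + Q^{2}$)
$H{\left(r \right)} = - 6 r \left(8 - 4 r^{2}\right)$ ($H{\left(r \right)} = - 6 - 4 \left(-2 + r^{2}\right) r = - 6 \left(8 - 4 r^{2}\right) r = - 6 r \left(8 - 4 r^{2}\right)$)
$\frac{28862 + H{\left(-192 \right)}}{7306 - 5196} = \frac{28862 + 24 \left(-192\right) \left(-2 + \left(-192\right)^{2}\right)}{7306 - 5196} = \frac{28862 + 24 \left(-192\right) \left(-2 + 36864\right)}{7306 - 5196} = \frac{28862 + 24 \left(-192\right) 36862}{2110} = \left(28862 - 169860096\right) \frac{1}{2110} = \left(-169831234\right) \frac{1}{2110} = - \frac{84915617}{1055}$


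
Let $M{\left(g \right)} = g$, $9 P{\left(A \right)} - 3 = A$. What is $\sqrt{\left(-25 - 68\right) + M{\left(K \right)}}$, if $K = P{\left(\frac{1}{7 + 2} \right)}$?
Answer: $\frac{i \sqrt{7505}}{9} \approx 9.6257 i$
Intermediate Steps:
$P{\left(A \right)} = \frac{1}{3} + \frac{A}{9}$
$K = \frac{28}{81}$ ($K = \frac{1}{3} + \frac{1}{9 \left(7 + 2\right)} = \frac{1}{3} + \frac{1}{9 \cdot 9} = \frac{1}{3} + \frac{1}{9} \cdot \frac{1}{9} = \frac{1}{3} + \frac{1}{81} = \frac{28}{81} \approx 0.34568$)
$\sqrt{\left(-25 - 68\right) + M{\left(K \right)}} = \sqrt{\left(-25 - 68\right) + \frac{28}{81}} = \sqrt{-93 + \frac{28}{81}} = \sqrt{- \frac{7505}{81}} = \frac{i \sqrt{7505}}{9}$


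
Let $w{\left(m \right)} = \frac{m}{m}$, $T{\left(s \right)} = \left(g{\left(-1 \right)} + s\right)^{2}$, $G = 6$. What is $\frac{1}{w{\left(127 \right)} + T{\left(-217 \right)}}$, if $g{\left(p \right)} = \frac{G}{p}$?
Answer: $\frac{1}{49730} \approx 2.0109 \cdot 10^{-5}$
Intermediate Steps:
$g{\left(p \right)} = \frac{6}{p}$
$T{\left(s \right)} = \left(-6 + s\right)^{2}$ ($T{\left(s \right)} = \left(\frac{6}{-1} + s\right)^{2} = \left(6 \left(-1\right) + s\right)^{2} = \left(-6 + s\right)^{2}$)
$w{\left(m \right)} = 1$
$\frac{1}{w{\left(127 \right)} + T{\left(-217 \right)}} = \frac{1}{1 + \left(-6 - 217\right)^{2}} = \frac{1}{1 + \left(-223\right)^{2}} = \frac{1}{1 + 49729} = \frac{1}{49730}$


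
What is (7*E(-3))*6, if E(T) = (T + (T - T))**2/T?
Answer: -126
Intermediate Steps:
E(T) = T (E(T) = (T + 0)**2/T = T**2/T = T)
(7*E(-3))*6 = (7*(-3))*6 = -21*6 = -126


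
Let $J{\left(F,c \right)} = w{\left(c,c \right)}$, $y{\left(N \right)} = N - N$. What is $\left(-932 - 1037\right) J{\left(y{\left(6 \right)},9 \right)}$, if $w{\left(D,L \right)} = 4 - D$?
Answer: $9845$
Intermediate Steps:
$y{\left(N \right)} = 0$
$J{\left(F,c \right)} = 4 - c$
$\left(-932 - 1037\right) J{\left(y{\left(6 \right)},9 \right)} = \left(-932 - 1037\right) \left(4 - 9\right) = - 1969 \left(4 - 9\right) = \left(-1969\right) \left(-5\right) = 9845$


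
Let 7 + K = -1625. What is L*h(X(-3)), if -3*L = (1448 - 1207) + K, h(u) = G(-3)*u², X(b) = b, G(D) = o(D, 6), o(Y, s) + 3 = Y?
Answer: -25038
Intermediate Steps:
o(Y, s) = -3 + Y
K = -1632 (K = -7 - 1625 = -1632)
G(D) = -3 + D
h(u) = -6*u² (h(u) = (-3 - 3)*u² = -6*u²)
L = 1391/3 (L = -((1448 - 1207) - 1632)/3 = -(241 - 1632)/3 = -⅓*(-1391) = 1391/3 ≈ 463.67)
L*h(X(-3)) = 1391*(-6*(-3)²)/3 = 1391*(-6*9)/3 = (1391/3)*(-54) = -25038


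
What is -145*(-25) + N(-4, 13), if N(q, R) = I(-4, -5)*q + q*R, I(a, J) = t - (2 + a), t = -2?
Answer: 3573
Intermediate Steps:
I(a, J) = -4 - a (I(a, J) = -2 - (2 + a) = -2 + (-2 - a) = -4 - a)
N(q, R) = R*q (N(q, R) = (-4 - 1*(-4))*q + q*R = (-4 + 4)*q + R*q = 0*q + R*q = 0 + R*q = R*q)
-145*(-25) + N(-4, 13) = -145*(-25) + 13*(-4) = 3625 - 52 = 3573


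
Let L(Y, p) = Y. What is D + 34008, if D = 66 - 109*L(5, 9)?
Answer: 33529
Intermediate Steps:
D = -479 (D = 66 - 109*5 = 66 - 545 = -479)
D + 34008 = -479 + 34008 = 33529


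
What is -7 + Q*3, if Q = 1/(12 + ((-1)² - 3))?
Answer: -67/10 ≈ -6.7000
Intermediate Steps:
Q = ⅒ (Q = 1/(12 + (1 - 3)) = 1/(12 - 2) = 1/10 = ⅒ ≈ 0.10000)
-7 + Q*3 = -7 + (⅒)*3 = -7 + 3/10 = -67/10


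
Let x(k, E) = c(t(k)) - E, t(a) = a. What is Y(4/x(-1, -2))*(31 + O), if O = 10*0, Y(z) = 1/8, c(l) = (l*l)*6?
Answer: 31/8 ≈ 3.8750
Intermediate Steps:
c(l) = 6*l**2 (c(l) = l**2*6 = 6*l**2)
x(k, E) = -E + 6*k**2 (x(k, E) = 6*k**2 - E = -E + 6*k**2)
Y(z) = 1/8
O = 0
Y(4/x(-1, -2))*(31 + O) = (31 + 0)/8 = (1/8)*31 = 31/8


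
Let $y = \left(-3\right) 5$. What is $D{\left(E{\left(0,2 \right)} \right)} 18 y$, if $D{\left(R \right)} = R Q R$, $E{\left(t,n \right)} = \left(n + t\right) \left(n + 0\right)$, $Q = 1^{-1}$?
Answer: $-4320$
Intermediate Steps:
$Q = 1$
$E{\left(t,n \right)} = n \left(n + t\right)$ ($E{\left(t,n \right)} = \left(n + t\right) n = n \left(n + t\right)$)
$y = -15$
$D{\left(R \right)} = R^{2}$ ($D{\left(R \right)} = R 1 R = R R = R^{2}$)
$D{\left(E{\left(0,2 \right)} \right)} 18 y = \left(2 \left(2 + 0\right)\right)^{2} \cdot 18 \left(-15\right) = \left(2 \cdot 2\right)^{2} \cdot 18 \left(-15\right) = 4^{2} \cdot 18 \left(-15\right) = 16 \cdot 18 \left(-15\right) = 288 \left(-15\right) = -4320$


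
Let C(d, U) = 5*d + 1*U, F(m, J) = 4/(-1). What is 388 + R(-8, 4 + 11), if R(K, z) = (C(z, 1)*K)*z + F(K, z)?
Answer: -8736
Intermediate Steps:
F(m, J) = -4 (F(m, J) = 4*(-1) = -4)
C(d, U) = U + 5*d (C(d, U) = 5*d + U = U + 5*d)
R(K, z) = -4 + K*z*(1 + 5*z) (R(K, z) = ((1 + 5*z)*K)*z - 4 = (K*(1 + 5*z))*z - 4 = K*z*(1 + 5*z) - 4 = -4 + K*z*(1 + 5*z))
388 + R(-8, 4 + 11) = 388 + (-4 - 8*(4 + 11)*(1 + 5*(4 + 11))) = 388 + (-4 - 8*15*(1 + 5*15)) = 388 + (-4 - 8*15*(1 + 75)) = 388 + (-4 - 8*15*76) = 388 + (-4 - 9120) = 388 - 9124 = -8736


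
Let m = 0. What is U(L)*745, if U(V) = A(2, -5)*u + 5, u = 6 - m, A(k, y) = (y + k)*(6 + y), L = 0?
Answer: -9685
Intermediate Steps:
A(k, y) = (6 + y)*(k + y) (A(k, y) = (k + y)*(6 + y) = (6 + y)*(k + y))
u = 6 (u = 6 - 1*0 = 6 + 0 = 6)
U(V) = -13 (U(V) = ((-5)**2 + 6*2 + 6*(-5) + 2*(-5))*6 + 5 = (25 + 12 - 30 - 10)*6 + 5 = -3*6 + 5 = -18 + 5 = -13)
U(L)*745 = -13*745 = -9685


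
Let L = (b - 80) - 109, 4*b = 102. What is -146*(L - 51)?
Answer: 31317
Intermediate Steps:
b = 51/2 (b = (¼)*102 = 51/2 ≈ 25.500)
L = -327/2 (L = (51/2 - 80) - 109 = -109/2 - 109 = -327/2 ≈ -163.50)
-146*(L - 51) = -146*(-327/2 - 51) = -146*(-429/2) = 31317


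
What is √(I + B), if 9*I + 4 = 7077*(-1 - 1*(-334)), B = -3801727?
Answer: I*√31858906/3 ≈ 1881.5*I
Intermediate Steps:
I = 2356637/9 (I = -4/9 + (7077*(-1 - 1*(-334)))/9 = -4/9 + (7077*(-1 + 334))/9 = -4/9 + (7077*333)/9 = -4/9 + (⅑)*2356641 = -4/9 + 261849 = 2356637/9 ≈ 2.6185e+5)
√(I + B) = √(2356637/9 - 3801727) = √(-31858906/9) = I*√31858906/3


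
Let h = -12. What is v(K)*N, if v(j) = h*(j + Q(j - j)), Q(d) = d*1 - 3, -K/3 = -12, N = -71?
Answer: 28116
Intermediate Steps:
K = 36 (K = -3*(-12) = 36)
Q(d) = -3 + d (Q(d) = d - 3 = -3 + d)
v(j) = 36 - 12*j (v(j) = -12*(j + (-3 + (j - j))) = -12*(j + (-3 + 0)) = -12*(j - 3) = -12*(-3 + j) = 36 - 12*j)
v(K)*N = (36 - 12*36)*(-71) = (36 - 432)*(-71) = -396*(-71) = 28116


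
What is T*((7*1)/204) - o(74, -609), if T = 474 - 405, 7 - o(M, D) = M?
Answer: 4717/68 ≈ 69.368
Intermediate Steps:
o(M, D) = 7 - M
T = 69
T*((7*1)/204) - o(74, -609) = 69*((7*1)/204) - (7 - 1*74) = 69*(7*(1/204)) - (7 - 74) = 69*(7/204) - 1*(-67) = 161/68 + 67 = 4717/68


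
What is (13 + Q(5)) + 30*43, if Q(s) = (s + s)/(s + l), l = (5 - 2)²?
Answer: 9126/7 ≈ 1303.7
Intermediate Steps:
l = 9 (l = 3² = 9)
Q(s) = 2*s/(9 + s) (Q(s) = (s + s)/(s + 9) = (2*s)/(9 + s) = 2*s/(9 + s))
(13 + Q(5)) + 30*43 = (13 + 2*5/(9 + 5)) + 30*43 = (13 + 2*5/14) + 1290 = (13 + 2*5*(1/14)) + 1290 = (13 + 5/7) + 1290 = 96/7 + 1290 = 9126/7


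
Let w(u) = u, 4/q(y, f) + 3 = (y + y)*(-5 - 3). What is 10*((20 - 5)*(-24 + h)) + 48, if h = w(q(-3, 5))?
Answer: -10616/3 ≈ -3538.7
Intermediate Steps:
q(y, f) = 4/(-3 - 16*y) (q(y, f) = 4/(-3 + (y + y)*(-5 - 3)) = 4/(-3 + (2*y)*(-8)) = 4/(-3 - 16*y))
h = 4/45 (h = -4/(3 + 16*(-3)) = -4/(3 - 48) = -4/(-45) = -4*(-1/45) = 4/45 ≈ 0.088889)
10*((20 - 5)*(-24 + h)) + 48 = 10*((20 - 5)*(-24 + 4/45)) + 48 = 10*(15*(-1076/45)) + 48 = 10*(-1076/3) + 48 = -10760/3 + 48 = -10616/3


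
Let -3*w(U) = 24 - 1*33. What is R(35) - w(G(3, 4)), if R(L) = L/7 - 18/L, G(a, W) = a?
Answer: 52/35 ≈ 1.4857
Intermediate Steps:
w(U) = 3 (w(U) = -(24 - 1*33)/3 = -(24 - 33)/3 = -⅓*(-9) = 3)
R(L) = -18/L + L/7 (R(L) = L*(⅐) - 18/L = L/7 - 18/L = -18/L + L/7)
R(35) - w(G(3, 4)) = (-18/35 + (⅐)*35) - 1*3 = (-18*1/35 + 5) - 3 = (-18/35 + 5) - 3 = 157/35 - 3 = 52/35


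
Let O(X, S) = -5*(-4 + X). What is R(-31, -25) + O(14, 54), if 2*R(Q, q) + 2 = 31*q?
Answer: -877/2 ≈ -438.50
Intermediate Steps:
R(Q, q) = -1 + 31*q/2 (R(Q, q) = -1 + (31*q)/2 = -1 + 31*q/2)
O(X, S) = 20 - 5*X
R(-31, -25) + O(14, 54) = (-1 + (31/2)*(-25)) + (20 - 5*14) = (-1 - 775/2) + (20 - 70) = -777/2 - 50 = -877/2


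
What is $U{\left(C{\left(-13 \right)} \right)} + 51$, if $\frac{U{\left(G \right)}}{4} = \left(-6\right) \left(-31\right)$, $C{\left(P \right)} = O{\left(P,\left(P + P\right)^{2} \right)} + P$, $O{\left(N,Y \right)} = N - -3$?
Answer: $795$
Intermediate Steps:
$O{\left(N,Y \right)} = 3 + N$ ($O{\left(N,Y \right)} = N + 3 = 3 + N$)
$C{\left(P \right)} = 3 + 2 P$ ($C{\left(P \right)} = \left(3 + P\right) + P = 3 + 2 P$)
$U{\left(G \right)} = 744$ ($U{\left(G \right)} = 4 \left(\left(-6\right) \left(-31\right)\right) = 4 \cdot 186 = 744$)
$U{\left(C{\left(-13 \right)} \right)} + 51 = 744 + 51 = 795$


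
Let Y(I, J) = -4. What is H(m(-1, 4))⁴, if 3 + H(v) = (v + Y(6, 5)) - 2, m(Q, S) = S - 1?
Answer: 1296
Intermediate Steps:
m(Q, S) = -1 + S
H(v) = -9 + v (H(v) = -3 + ((v - 4) - 2) = -3 + ((-4 + v) - 2) = -3 + (-6 + v) = -9 + v)
H(m(-1, 4))⁴ = (-9 + (-1 + 4))⁴ = (-9 + 3)⁴ = (-6)⁴ = 1296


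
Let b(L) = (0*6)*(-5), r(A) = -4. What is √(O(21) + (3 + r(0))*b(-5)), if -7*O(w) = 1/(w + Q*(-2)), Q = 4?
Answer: I*√91/91 ≈ 0.10483*I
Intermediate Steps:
b(L) = 0 (b(L) = 0*(-5) = 0)
O(w) = -1/(7*(-8 + w)) (O(w) = -1/(7*(w + 4*(-2))) = -1/(7*(w - 8)) = -1/(7*(-8 + w)))
√(O(21) + (3 + r(0))*b(-5)) = √(-1/(-56 + 7*21) + (3 - 4)*0) = √(-1/(-56 + 147) - 1*0) = √(-1/91 + 0) = √(-1/91) = I*√91/91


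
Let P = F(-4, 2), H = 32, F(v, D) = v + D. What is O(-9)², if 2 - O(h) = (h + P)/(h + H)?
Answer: 3249/529 ≈ 6.1418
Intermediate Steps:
F(v, D) = D + v
P = -2 (P = 2 - 4 = -2)
O(h) = 2 - (-2 + h)/(32 + h) (O(h) = 2 - (h - 2)/(h + 32) = 2 - (-2 + h)/(32 + h))
O(-9)² = ((66 - 9)/(32 - 9))² = (57/23)² = 3249/529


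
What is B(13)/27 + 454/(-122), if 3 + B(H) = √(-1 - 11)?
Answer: -2104/549 + 2*I*√3/27 ≈ -3.8324 + 0.1283*I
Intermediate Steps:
B(H) = -3 + 2*I*√3 (B(H) = -3 + √(-1 - 11) = -3 + √(-12) = -3 + 2*I*√3)
B(13)/27 + 454/(-122) = (-3 + 2*I*√3)/27 + 454/(-122) = (-3 + 2*I*√3)*(1/27) + 454*(-1/122) = (-⅑ + 2*I*√3/27) - 227/61 = -2104/549 + 2*I*√3/27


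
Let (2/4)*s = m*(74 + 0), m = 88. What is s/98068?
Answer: 3256/24517 ≈ 0.13281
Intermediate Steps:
s = 13024 (s = 2*(88*(74 + 0)) = 2*(88*74) = 2*6512 = 13024)
s/98068 = 13024/98068 = 13024*(1/98068) = 3256/24517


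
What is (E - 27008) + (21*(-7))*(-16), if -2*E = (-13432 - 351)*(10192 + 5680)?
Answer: 109357232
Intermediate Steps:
E = 109381888 (E = -(-13432 - 351)*(10192 + 5680)/2 = -(-13783)*15872/2 = -1/2*(-218763776) = 109381888)
(E - 27008) + (21*(-7))*(-16) = (109381888 - 27008) + (21*(-7))*(-16) = 109354880 - 147*(-16) = 109354880 + 2352 = 109357232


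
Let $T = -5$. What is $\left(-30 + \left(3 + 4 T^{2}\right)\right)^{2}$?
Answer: $5329$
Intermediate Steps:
$\left(-30 + \left(3 + 4 T^{2}\right)\right)^{2} = \left(-30 + \left(3 + 4 \left(-5\right)^{2}\right)\right)^{2} = \left(-30 + \left(3 + 4 \cdot 25\right)\right)^{2} = \left(-30 + \left(3 + 100\right)\right)^{2} = \left(-30 + 103\right)^{2} = 73^{2} = 5329$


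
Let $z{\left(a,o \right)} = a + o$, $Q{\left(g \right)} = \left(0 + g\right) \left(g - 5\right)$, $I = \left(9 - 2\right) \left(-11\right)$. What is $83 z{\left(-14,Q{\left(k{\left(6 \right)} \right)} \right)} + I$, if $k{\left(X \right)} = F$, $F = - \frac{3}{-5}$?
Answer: $- \frac{36453}{25} \approx -1458.1$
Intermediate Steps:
$F = \frac{3}{5}$ ($F = \left(-3\right) \left(- \frac{1}{5}\right) = \frac{3}{5} \approx 0.6$)
$k{\left(X \right)} = \frac{3}{5}$
$I = -77$ ($I = 7 \left(-11\right) = -77$)
$Q{\left(g \right)} = g \left(-5 + g\right)$
$83 z{\left(-14,Q{\left(k{\left(6 \right)} \right)} \right)} + I = 83 \left(-14 + \frac{3 \left(-5 + \frac{3}{5}\right)}{5}\right) - 77 = 83 \left(-14 + \frac{3}{5} \left(- \frac{22}{5}\right)\right) - 77 = 83 \left(-14 - \frac{66}{25}\right) - 77 = 83 \left(- \frac{416}{25}\right) - 77 = - \frac{34528}{25} - 77 = - \frac{36453}{25}$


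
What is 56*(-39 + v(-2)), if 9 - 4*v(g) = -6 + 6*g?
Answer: -1806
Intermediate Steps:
v(g) = 15/4 - 3*g/2 (v(g) = 9/4 - (-6 + 6*g)/4 = 9/4 + (3/2 - 3*g/2) = 15/4 - 3*g/2)
56*(-39 + v(-2)) = 56*(-39 + (15/4 - 3/2*(-2))) = 56*(-39 + (15/4 + 3)) = 56*(-39 + 27/4) = 56*(-129/4) = -1806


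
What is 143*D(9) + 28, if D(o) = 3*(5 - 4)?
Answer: 457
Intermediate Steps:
D(o) = 3 (D(o) = 3*1 = 3)
143*D(9) + 28 = 143*3 + 28 = 429 + 28 = 457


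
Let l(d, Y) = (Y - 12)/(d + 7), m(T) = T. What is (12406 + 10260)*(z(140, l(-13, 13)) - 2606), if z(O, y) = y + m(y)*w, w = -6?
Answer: -177146123/3 ≈ -5.9049e+7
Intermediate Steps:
l(d, Y) = (-12 + Y)/(7 + d)
z(O, y) = -5*y (z(O, y) = y + y*(-6) = y - 6*y = -5*y)
(12406 + 10260)*(z(140, l(-13, 13)) - 2606) = (12406 + 10260)*(-5*(-12 + 13)/(7 - 13) - 2606) = 22666*(-5/(-6) - 2606) = 22666*(-(-5)/6 - 2606) = 22666*(-5*(-1/6) - 2606) = 22666*(5/6 - 2606) = 22666*(-15631/6) = -177146123/3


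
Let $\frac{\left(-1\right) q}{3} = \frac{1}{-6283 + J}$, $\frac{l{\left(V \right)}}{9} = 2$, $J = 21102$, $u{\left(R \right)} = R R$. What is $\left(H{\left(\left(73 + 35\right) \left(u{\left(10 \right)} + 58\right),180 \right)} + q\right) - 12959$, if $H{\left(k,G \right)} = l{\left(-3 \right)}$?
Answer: $- \frac{191772682}{14819} \approx -12941.0$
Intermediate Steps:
$u{\left(R \right)} = R^{2}$
$l{\left(V \right)} = 18$ ($l{\left(V \right)} = 9 \cdot 2 = 18$)
$q = - \frac{3}{14819}$ ($q = - \frac{3}{-6283 + 21102} = - \frac{3}{14819} \approx -0.00020244$)
$H{\left(k,G \right)} = 18$
$\left(H{\left(\left(73 + 35\right) \left(u{\left(10 \right)} + 58\right),180 \right)} + q\right) - 12959 = \left(18 - \frac{3}{14819}\right) - 12959 = \frac{266739}{14819} - 12959 = - \frac{191772682}{14819}$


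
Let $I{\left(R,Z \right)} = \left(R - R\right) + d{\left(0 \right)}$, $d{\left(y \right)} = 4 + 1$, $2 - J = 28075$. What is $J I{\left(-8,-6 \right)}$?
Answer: $-140365$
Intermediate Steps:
$J = -28073$ ($J = 2 - 28075 = -28073$)
$d{\left(y \right)} = 5$
$I{\left(R,Z \right)} = 5$ ($I{\left(R,Z \right)} = \left(R - R\right) + 5 = 0 + 5 = 5$)
$J I{\left(-8,-6 \right)} = \left(-28073\right) 5 = -140365$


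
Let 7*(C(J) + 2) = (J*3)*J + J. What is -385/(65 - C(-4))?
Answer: -539/85 ≈ -6.3412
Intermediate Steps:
C(J) = -2 + J/7 + 3*J**2/7 (C(J) = -2 + ((J*3)*J + J)/7 = -2 + ((3*J)*J + J)/7 = -2 + (3*J**2 + J)/7 = -2 + (J + 3*J**2)/7 = -2 + (J/7 + 3*J**2/7) = -2 + J/7 + 3*J**2/7)
-385/(65 - C(-4)) = -385/(65 - (-2 + (1/7)*(-4) + (3/7)*(-4)**2)) = -385/(65 - (-2 - 4/7 + (3/7)*16)) = -385/(65 - (-2 - 4/7 + 48/7)) = -385/(65 - 1*30/7) = -385/(65 - 30/7) = -385/(425/7) = (7/425)*(-385) = -539/85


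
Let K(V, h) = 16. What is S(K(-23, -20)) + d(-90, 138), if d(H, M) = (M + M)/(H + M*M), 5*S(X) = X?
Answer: 50774/15795 ≈ 3.2146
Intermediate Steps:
S(X) = X/5
d(H, M) = 2*M/(H + M**2) (d(H, M) = (2*M)/(H + M**2) = 2*M/(H + M**2))
S(K(-23, -20)) + d(-90, 138) = (1/5)*16 + 2*138/(-90 + 138**2) = 16/5 + 2*138/(-90 + 19044) = 16/5 + 2*138/18954 = 16/5 + 2*138*(1/18954) = 16/5 + 46/3159 = 50774/15795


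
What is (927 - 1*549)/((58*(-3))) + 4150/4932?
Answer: -95183/71514 ≈ -1.3310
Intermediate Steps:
(927 - 1*549)/((58*(-3))) + 4150/4932 = (927 - 549)/(-174) + 4150*(1/4932) = 378*(-1/174) + 2075/2466 = -63/29 + 2075/2466 = -95183/71514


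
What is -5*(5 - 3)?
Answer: -10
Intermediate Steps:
-5*(5 - 3) = -5*2 = -1*10 = -10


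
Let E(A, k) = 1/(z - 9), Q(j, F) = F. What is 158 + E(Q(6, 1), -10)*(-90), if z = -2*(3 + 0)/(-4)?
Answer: 170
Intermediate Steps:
z = 3/2 (z = -2*3*(-¼) = -6*(-¼) = 3/2 ≈ 1.5000)
E(A, k) = -2/15 (E(A, k) = 1/(3/2 - 9) = 1/(-15/2) = -2/15)
158 + E(Q(6, 1), -10)*(-90) = 158 - 2/15*(-90) = 158 + 12 = 170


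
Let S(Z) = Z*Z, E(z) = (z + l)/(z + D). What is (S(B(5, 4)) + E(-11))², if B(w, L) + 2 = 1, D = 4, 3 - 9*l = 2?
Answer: 529/81 ≈ 6.5309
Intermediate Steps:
l = ⅑ (l = ⅓ - ⅑*2 = ⅓ - 2/9 = ⅑ ≈ 0.11111)
B(w, L) = -1 (B(w, L) = -2 + 1 = -1)
E(z) = (⅑ + z)/(4 + z) (E(z) = (z + ⅑)/(z + 4) = (⅑ + z)/(4 + z))
S(Z) = Z²
(S(B(5, 4)) + E(-11))² = ((-1)² + (⅑ - 11)/(4 - 11))² = (1 - 98/9/(-7))² = (1 - ⅐*(-98/9))² = (1 + 14/9)² = (23/9)² = 529/81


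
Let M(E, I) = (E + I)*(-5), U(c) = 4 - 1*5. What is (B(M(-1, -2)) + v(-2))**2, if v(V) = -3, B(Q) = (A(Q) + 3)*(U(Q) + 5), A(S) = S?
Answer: 4761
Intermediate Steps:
U(c) = -1 (U(c) = 4 - 5 = -1)
M(E, I) = -5*E - 5*I
B(Q) = 12 + 4*Q (B(Q) = (Q + 3)*(-1 + 5) = (3 + Q)*4 = 12 + 4*Q)
(B(M(-1, -2)) + v(-2))**2 = ((12 + 4*(-5*(-1) - 5*(-2))) - 3)**2 = ((12 + 4*(5 + 10)) - 3)**2 = ((12 + 4*15) - 3)**2 = ((12 + 60) - 3)**2 = (72 - 3)**2 = 69**2 = 4761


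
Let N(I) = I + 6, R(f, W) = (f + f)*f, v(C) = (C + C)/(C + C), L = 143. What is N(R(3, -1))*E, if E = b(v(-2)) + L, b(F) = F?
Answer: 3456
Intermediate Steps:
v(C) = 1 (v(C) = (2*C)/((2*C)) = (2*C)*(1/(2*C)) = 1)
R(f, W) = 2*f² (R(f, W) = (2*f)*f = 2*f²)
N(I) = 6 + I
E = 144 (E = 1 + 143 = 144)
N(R(3, -1))*E = (6 + 2*3²)*144 = (6 + 2*9)*144 = (6 + 18)*144 = 24*144 = 3456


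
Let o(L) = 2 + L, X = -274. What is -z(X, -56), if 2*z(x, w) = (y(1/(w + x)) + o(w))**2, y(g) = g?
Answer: -317588041/217800 ≈ -1458.2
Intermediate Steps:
z(x, w) = (2 + w + 1/(w + x))**2/2 (z(x, w) = (1/(w + x) + (2 + w))**2/2 = (2 + w + 1/(w + x))**2/2)
-z(X, -56) = -(1 + (2 - 56)*(-56 - 274))**2/(2*(-56 - 274)**2) = -(1 - 54*(-330))**2/(2*(-330)**2) = -(1 + 17820)**2/(2*108900) = -17821**2/(2*108900) = -317588041/(2*108900) = -1*317588041/217800 = -317588041/217800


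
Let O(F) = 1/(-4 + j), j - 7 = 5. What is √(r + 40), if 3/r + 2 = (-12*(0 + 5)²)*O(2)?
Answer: √249166/79 ≈ 6.3186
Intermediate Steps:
j = 12 (j = 7 + 5 = 12)
O(F) = ⅛ (O(F) = 1/(-4 + 12) = 1/8 = ⅛)
r = -6/79 (r = 3/(-2 - 12*(0 + 5)²*(⅛)) = 3/(-2 - 12*5²*(⅛)) = 3/(-2 - 12*25*(⅛)) = 3/(-2 - 300*⅛) = 3/(-2 - 75/2) = 3/(-79/2) = 3*(-2/79) = -6/79 ≈ -0.075949)
√(r + 40) = √(-6/79 + 40) = √(3154/79) = √249166/79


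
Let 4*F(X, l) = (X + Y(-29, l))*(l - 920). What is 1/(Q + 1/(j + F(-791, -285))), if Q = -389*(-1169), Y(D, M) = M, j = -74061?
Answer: 250084/113723448245 ≈ 2.1991e-6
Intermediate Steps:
Q = 454741
F(X, l) = (-920 + l)*(X + l)/4 (F(X, l) = ((X + l)*(l - 920))/4 = ((X + l)*(-920 + l))/4 = ((-920 + l)*(X + l))/4 = (-920 + l)*(X + l)/4)
1/(Q + 1/(j + F(-791, -285))) = 1/(454741 + 1/(-74061 + (-230*(-791) - 230*(-285) + (¼)*(-285)² + (¼)*(-791)*(-285)))) = 1/(454741 + 1/(-74061 + (181930 + 65550 + (¼)*81225 + 225435/4))) = 1/(454741 + 1/(-74061 + (181930 + 65550 + 81225/4 + 225435/4))) = 1/(454741 + 1/(-74061 + 324145)) = 1/(454741 + 1/250084) = 1/(113723448245/250084) = 250084/113723448245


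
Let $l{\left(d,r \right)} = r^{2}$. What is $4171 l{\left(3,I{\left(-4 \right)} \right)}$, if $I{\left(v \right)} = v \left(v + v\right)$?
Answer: $4271104$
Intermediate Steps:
$I{\left(v \right)} = 2 v^{2}$ ($I{\left(v \right)} = v 2 v = 2 v^{2}$)
$4171 l{\left(3,I{\left(-4 \right)} \right)} = 4171 \left(2 \left(-4\right)^{2}\right)^{2} = 4171 \left(2 \cdot 16\right)^{2} = 4171 \cdot 32^{2} = 4171 \cdot 1024 = 4271104$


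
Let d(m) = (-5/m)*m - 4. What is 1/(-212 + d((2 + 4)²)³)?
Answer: -1/941 ≈ -0.0010627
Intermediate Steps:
d(m) = -9 (d(m) = -5 - 4 = -9)
1/(-212 + d((2 + 4)²)³) = 1/(-212 + (-9)³) = 1/(-212 - 729) = 1/(-941) = -1/941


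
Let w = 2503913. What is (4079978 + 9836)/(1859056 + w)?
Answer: 4089814/4362969 ≈ 0.93739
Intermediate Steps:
(4079978 + 9836)/(1859056 + w) = (4079978 + 9836)/(1859056 + 2503913) = 4089814/4362969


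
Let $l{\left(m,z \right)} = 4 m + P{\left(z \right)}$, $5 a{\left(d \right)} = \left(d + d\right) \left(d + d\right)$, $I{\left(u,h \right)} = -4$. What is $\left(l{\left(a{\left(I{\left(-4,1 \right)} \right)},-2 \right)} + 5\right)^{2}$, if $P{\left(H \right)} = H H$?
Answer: $\frac{90601}{25} \approx 3624.0$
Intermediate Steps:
$P{\left(H \right)} = H^{2}$
$a{\left(d \right)} = \frac{4 d^{2}}{5}$ ($a{\left(d \right)} = \frac{\left(d + d\right) \left(d + d\right)}{5} = \frac{2 d 2 d}{5} = \frac{4 d^{2}}{5}$)
$l{\left(m,z \right)} = z^{2} + 4 m$ ($l{\left(m,z \right)} = 4 m + z^{2} = z^{2} + 4 m$)
$\left(l{\left(a{\left(I{\left(-4,1 \right)} \right)},-2 \right)} + 5\right)^{2} = \left(\left(\left(-2\right)^{2} + 4 \frac{4 \left(-4\right)^{2}}{5}\right) + 5\right)^{2} = \left(\left(4 + 4 \cdot \frac{4}{5} \cdot 16\right) + 5\right)^{2} = \left(\left(4 + 4 \cdot \frac{64}{5}\right) + 5\right)^{2} = \left(\left(4 + \frac{256}{5}\right) + 5\right)^{2} = \left(\frac{276}{5} + 5\right)^{2} = \left(\frac{301}{5}\right)^{2} = \frac{90601}{25}$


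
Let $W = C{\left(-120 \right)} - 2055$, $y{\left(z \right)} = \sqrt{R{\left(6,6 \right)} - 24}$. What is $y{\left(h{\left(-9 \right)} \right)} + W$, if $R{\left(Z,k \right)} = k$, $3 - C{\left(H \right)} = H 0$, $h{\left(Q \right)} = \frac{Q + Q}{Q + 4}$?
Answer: $-2052 + 3 i \sqrt{2} \approx -2052.0 + 4.2426 i$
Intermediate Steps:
$h{\left(Q \right)} = \frac{2 Q}{4 + Q}$
$C{\left(H \right)} = 3$ ($C{\left(H \right)} = 3 - H 0 = 3 - 0 = 3 + 0 = 3$)
$y{\left(z \right)} = 3 i \sqrt{2}$ ($y{\left(z \right)} = \sqrt{6 - 24} = \sqrt{-18} = 3 i \sqrt{2}$)
$W = -2052$ ($W = 3 - 2055 = -2052$)
$y{\left(h{\left(-9 \right)} \right)} + W = 3 i \sqrt{2} - 2052 = -2052 + 3 i \sqrt{2}$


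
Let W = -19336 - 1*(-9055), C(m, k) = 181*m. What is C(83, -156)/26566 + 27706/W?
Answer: -581586133/273125046 ≈ -2.1294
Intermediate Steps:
W = -10281 (W = -19336 + 9055 = -10281)
C(83, -156)/26566 + 27706/W = (181*83)/26566 + 27706/(-10281) = 15023*(1/26566) + 27706*(-1/10281) = 15023/26566 - 27706/10281 = -581586133/273125046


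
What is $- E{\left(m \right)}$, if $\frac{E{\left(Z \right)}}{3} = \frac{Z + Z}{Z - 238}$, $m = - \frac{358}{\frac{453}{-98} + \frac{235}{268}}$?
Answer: $\frac{2014824}{500375} \approx 4.0266$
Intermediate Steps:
$m = \frac{4701256}{49187}$ ($m = - \frac{358}{453 \left(- \frac{1}{98}\right) + 235 \cdot \frac{1}{268}} = - \frac{358}{- \frac{453}{98} + \frac{235}{268}} = - \frac{358}{- \frac{49187}{13132}} = \left(-358\right) \left(- \frac{13132}{49187}\right) = \frac{4701256}{49187} \approx 95.579$)
$E{\left(Z \right)} = \frac{6 Z}{-238 + Z}$ ($E{\left(Z \right)} = 3 \frac{Z + Z}{Z - 238} = 3 \frac{2 Z}{-238 + Z} = \frac{6 Z}{-238 + Z}$)
$- E{\left(m \right)} = - \frac{6 \cdot 4701256}{49187 \left(-238 + \frac{4701256}{49187}\right)} = - \frac{6 \cdot 4701256}{49187 \left(- \frac{7005250}{49187}\right)} = - \frac{6 \cdot 4701256 \left(-49187\right)}{49187 \cdot 7005250} = \left(-1\right) \left(- \frac{2014824}{500375}\right) = \frac{2014824}{500375}$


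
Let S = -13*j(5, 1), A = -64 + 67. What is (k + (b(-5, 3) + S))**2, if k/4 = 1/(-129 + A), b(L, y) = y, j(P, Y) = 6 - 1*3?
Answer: 5152900/3969 ≈ 1298.3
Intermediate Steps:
A = 3
j(P, Y) = 3 (j(P, Y) = 6 - 3 = 3)
k = -2/63 (k = 4/(-129 + 3) = 4/(-126) = 4*(-1/126) = -2/63 ≈ -0.031746)
S = -39 (S = -13*3 = -39)
(k + (b(-5, 3) + S))**2 = (-2/63 + (3 - 39))**2 = (-2/63 - 36)**2 = (-2270/63)**2 = 5152900/3969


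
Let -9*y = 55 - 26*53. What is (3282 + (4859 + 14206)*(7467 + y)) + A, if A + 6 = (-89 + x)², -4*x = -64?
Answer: 145169515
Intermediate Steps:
x = 16 (x = -¼*(-64) = 16)
y = 147 (y = -(55 - 26*53)/9 = -(55 - 1378)/9 = -⅑*(-1323) = 147)
A = 5323 (A = -6 + (-89 + 16)² = -6 + (-73)² = -6 + 5329 = 5323)
(3282 + (4859 + 14206)*(7467 + y)) + A = (3282 + (4859 + 14206)*(7467 + 147)) + 5323 = (3282 + 19065*7614) + 5323 = (3282 + 145160910) + 5323 = 145164192 + 5323 = 145169515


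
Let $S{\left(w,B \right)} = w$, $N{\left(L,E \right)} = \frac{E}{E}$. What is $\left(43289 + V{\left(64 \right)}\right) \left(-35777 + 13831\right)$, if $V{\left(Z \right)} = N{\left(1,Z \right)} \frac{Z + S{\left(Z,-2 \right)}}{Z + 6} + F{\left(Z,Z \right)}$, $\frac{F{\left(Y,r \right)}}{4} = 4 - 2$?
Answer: $- \frac{33258263214}{35} \approx -9.5024 \cdot 10^{8}$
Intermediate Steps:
$N{\left(L,E \right)} = 1$
$F{\left(Y,r \right)} = 8$ ($F{\left(Y,r \right)} = 4 \left(4 - 2\right) = 4 \cdot 2 = 8$)
$V{\left(Z \right)} = 8 + \frac{2 Z}{6 + Z}$ ($V{\left(Z \right)} = 1 \frac{Z + Z}{Z + 6} + 8 = 1 \frac{2 Z}{6 + Z} + 8 = \frac{2 Z}{6 + Z} + 8 = 8 + \frac{2 Z}{6 + Z}$)
$\left(43289 + V{\left(64 \right)}\right) \left(-35777 + 13831\right) = \left(43289 + \frac{2 \left(24 + 5 \cdot 64\right)}{6 + 64}\right) \left(-35777 + 13831\right) = \left(43289 + \frac{2 \left(24 + 320\right)}{70}\right) \left(-21946\right) = \left(43289 + 2 \cdot \frac{1}{70} \cdot 344\right) \left(-21946\right) = \left(43289 + \frac{344}{35}\right) \left(-21946\right) = \frac{1515459}{35} \left(-21946\right) = - \frac{33258263214}{35}$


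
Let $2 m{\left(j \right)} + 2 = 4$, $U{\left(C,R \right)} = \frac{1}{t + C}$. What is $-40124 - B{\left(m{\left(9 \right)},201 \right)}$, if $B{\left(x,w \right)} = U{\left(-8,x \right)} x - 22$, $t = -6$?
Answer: $- \frac{561427}{14} \approx -40102.0$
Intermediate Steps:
$U{\left(C,R \right)} = \frac{1}{-6 + C}$
$m{\left(j \right)} = 1$ ($m{\left(j \right)} = -1 + \frac{1}{2} \cdot 4 = -1 + 2 = 1$)
$B{\left(x,w \right)} = -22 - \frac{x}{14}$ ($B{\left(x,w \right)} = \frac{x}{-6 - 8} - 22 = \frac{x}{-14} - 22 = - \frac{x}{14} - 22 = -22 - \frac{x}{14}$)
$-40124 - B{\left(m{\left(9 \right)},201 \right)} = -40124 - \left(-22 - \frac{1}{14}\right) = -40124 - - \frac{309}{14} = -40124 + \frac{309}{14} = - \frac{561427}{14}$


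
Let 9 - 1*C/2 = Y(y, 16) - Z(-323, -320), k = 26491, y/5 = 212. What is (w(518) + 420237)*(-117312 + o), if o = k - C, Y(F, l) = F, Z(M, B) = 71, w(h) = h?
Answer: -37388710055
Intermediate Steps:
y = 1060 (y = 5*212 = 1060)
C = -1960 (C = 18 - 2*(1060 - 1*71) = 18 - 2*(1060 - 71) = 18 - 2*989 = 18 - 1978 = -1960)
o = 28451 (o = 26491 - 1*(-1960) = 26491 + 1960 = 28451)
(w(518) + 420237)*(-117312 + o) = (518 + 420237)*(-117312 + 28451) = 420755*(-88861) = -37388710055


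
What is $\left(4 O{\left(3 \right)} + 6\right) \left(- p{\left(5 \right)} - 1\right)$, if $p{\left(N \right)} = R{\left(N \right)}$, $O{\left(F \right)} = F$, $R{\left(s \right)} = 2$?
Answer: $-54$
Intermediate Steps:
$p{\left(N \right)} = 2$
$\left(4 O{\left(3 \right)} + 6\right) \left(- p{\left(5 \right)} - 1\right) = \left(4 \cdot 3 + 6\right) \left(\left(-1\right) 2 - 1\right) = \left(12 + 6\right) \left(-2 - 1\right) = 18 \left(-3\right) = -54$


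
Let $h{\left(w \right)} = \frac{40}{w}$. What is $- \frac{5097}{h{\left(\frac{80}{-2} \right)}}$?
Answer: $5097$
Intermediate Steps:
$- \frac{5097}{h{\left(\frac{80}{-2} \right)}} = - \frac{5097}{40 \frac{1}{80 \frac{1}{-2}}} = - \frac{5097}{40 \frac{1}{80 \left(- \frac{1}{2}\right)}} = - \frac{5097}{40 \frac{1}{-40}} = - \frac{5097}{40 \left(- \frac{1}{40}\right)} = - \frac{5097}{-1} = \left(-5097\right) \left(-1\right) = 5097$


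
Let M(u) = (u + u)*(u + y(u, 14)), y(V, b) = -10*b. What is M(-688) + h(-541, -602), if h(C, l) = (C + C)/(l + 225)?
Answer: 429527738/377 ≈ 1.1393e+6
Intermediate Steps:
h(C, l) = 2*C/(225 + l) (h(C, l) = (2*C)/(225 + l) = 2*C/(225 + l))
M(u) = 2*u*(-140 + u) (M(u) = (u + u)*(u - 10*14) = (2*u)*(u - 140) = (2*u)*(-140 + u) = 2*u*(-140 + u))
M(-688) + h(-541, -602) = 2*(-688)*(-140 - 688) + 2*(-541)/(225 - 602) = 2*(-688)*(-828) + 2*(-541)/(-377) = 1139328 + 2*(-541)*(-1/377) = 1139328 + 1082/377 = 429527738/377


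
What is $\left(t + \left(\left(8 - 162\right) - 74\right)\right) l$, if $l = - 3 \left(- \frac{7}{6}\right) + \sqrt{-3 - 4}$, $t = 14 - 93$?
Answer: $- \frac{2149}{2} - 307 i \sqrt{7} \approx -1074.5 - 812.25 i$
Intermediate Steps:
$t = -79$ ($t = 14 - 93 = -79$)
$l = \frac{7}{2} + i \sqrt{7}$ ($l = - 3 \left(\left(-7\right) \frac{1}{6}\right) + \sqrt{-7} = \left(-3\right) \left(- \frac{7}{6}\right) + i \sqrt{7} = \frac{7}{2} + i \sqrt{7} \approx 3.5 + 2.6458 i$)
$\left(t + \left(\left(8 - 162\right) - 74\right)\right) l = \left(-79 + \left(\left(8 - 162\right) - 74\right)\right) \left(\frac{7}{2} + i \sqrt{7}\right) = \left(-79 - 228\right) \left(\frac{7}{2} + i \sqrt{7}\right) = - 307 \left(\frac{7}{2} + i \sqrt{7}\right) = - \frac{2149}{2} - 307 i \sqrt{7}$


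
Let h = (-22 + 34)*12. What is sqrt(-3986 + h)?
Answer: I*sqrt(3842) ≈ 61.984*I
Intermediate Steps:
h = 144 (h = 12*12 = 144)
sqrt(-3986 + h) = sqrt(-3986 + 144) = sqrt(-3842) = I*sqrt(3842)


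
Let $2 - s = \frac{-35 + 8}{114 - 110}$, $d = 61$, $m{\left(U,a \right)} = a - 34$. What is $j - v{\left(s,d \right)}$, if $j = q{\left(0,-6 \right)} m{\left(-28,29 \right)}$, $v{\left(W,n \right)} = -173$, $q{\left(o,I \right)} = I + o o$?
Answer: $203$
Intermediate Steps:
$m{\left(U,a \right)} = -34 + a$
$s = \frac{35}{4}$ ($s = 2 - \frac{-35 + 8}{114 - 110} = 2 - - \frac{27}{4} = 2 + \frac{27}{4} = \frac{35}{4} \approx 8.75$)
$q{\left(o,I \right)} = I + o^{2}$
$j = 30$ ($j = \left(-6 + 0^{2}\right) \left(-34 + 29\right) = \left(-6 + 0\right) \left(-5\right) = \left(-6\right) \left(-5\right) = 30$)
$j - v{\left(s,d \right)} = 30 - -173 = 30 + 173 = 203$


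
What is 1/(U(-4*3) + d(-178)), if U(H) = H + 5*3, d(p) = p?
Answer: -1/175 ≈ -0.0057143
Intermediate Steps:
U(H) = 15 + H (U(H) = H + 15 = 15 + H)
1/(U(-4*3) + d(-178)) = 1/((15 - 4*3) - 178) = 1/((15 - 12) - 178) = 1/(3 - 178) = 1/(-175) = -1/175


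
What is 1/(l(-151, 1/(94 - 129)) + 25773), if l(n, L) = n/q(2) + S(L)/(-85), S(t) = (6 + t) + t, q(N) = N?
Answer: 5950/152899709 ≈ 3.8914e-5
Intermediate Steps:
S(t) = 6 + 2*t
l(n, L) = -6/85 + n/2 - 2*L/85 (l(n, L) = n/2 + (6 + 2*L)/(-85) = n*(1/2) + (6 + 2*L)*(-1/85) = n/2 + (-6/85 - 2*L/85) = -6/85 + n/2 - 2*L/85)
1/(l(-151, 1/(94 - 129)) + 25773) = 1/((-6/85 + (1/2)*(-151) - 2/(85*(94 - 129))) + 25773) = 1/((-6/85 - 151/2 - 2/85/(-35)) + 25773) = 1/((-6/85 - 151/2 - 2/85*(-1/35)) + 25773) = 1/((-6/85 - 151/2 + 2/2975) + 25773) = 1/(-449641/5950 + 25773) = 1/(152899709/5950) = 5950/152899709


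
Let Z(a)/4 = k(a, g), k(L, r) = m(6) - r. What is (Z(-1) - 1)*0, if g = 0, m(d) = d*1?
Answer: 0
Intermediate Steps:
m(d) = d
k(L, r) = 6 - r
Z(a) = 24 (Z(a) = 4*(6 - 1*0) = 4*(6 + 0) = 4*6 = 24)
(Z(-1) - 1)*0 = (24 - 1)*0 = 23*0 = 0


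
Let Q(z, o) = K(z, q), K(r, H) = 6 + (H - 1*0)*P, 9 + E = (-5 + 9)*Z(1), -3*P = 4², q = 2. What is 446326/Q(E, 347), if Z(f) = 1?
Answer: -669489/7 ≈ -95641.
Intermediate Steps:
P = -16/3 (P = -⅓*4² = -⅓*16 = -16/3 ≈ -5.3333)
E = -5 (E = -9 + (-5 + 9)*1 = -9 + 4*1 = -9 + 4 = -5)
K(r, H) = 6 - 16*H/3 (K(r, H) = 6 + (H - 1*0)*(-16/3) = 6 + (H + 0)*(-16/3) = 6 + H*(-16/3) = 6 - 16*H/3)
Q(z, o) = -14/3 (Q(z, o) = 6 - 16/3*2 = 6 - 32/3 = -14/3)
446326/Q(E, 347) = 446326/(-14/3) = 446326*(-3/14) = -669489/7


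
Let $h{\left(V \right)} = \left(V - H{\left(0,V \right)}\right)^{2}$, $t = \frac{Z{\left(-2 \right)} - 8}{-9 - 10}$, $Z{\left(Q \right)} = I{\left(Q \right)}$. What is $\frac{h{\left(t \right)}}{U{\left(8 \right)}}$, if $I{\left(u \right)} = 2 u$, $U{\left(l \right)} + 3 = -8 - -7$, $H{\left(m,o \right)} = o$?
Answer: $0$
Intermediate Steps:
$U{\left(l \right)} = -4$ ($U{\left(l \right)} = -3 - 1 = -4$)
$Z{\left(Q \right)} = 2 Q$
$t = \frac{12}{19}$ ($t = \frac{2 \left(-2\right) - 8}{-9 - 10} = \frac{-4 - 8}{-19} = \left(-12\right) \left(- \frac{1}{19}\right) = \frac{12}{19} \approx 0.63158$)
$h{\left(V \right)} = 0$ ($h{\left(V \right)} = \left(V - V\right)^{2} = 0^{2} = 0$)
$\frac{h{\left(t \right)}}{U{\left(8 \right)}} = \frac{0}{-4} = 0 \left(- \frac{1}{4}\right) = 0$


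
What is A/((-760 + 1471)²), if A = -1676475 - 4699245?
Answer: -2125240/168507 ≈ -12.612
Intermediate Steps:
A = -6375720
A/((-760 + 1471)²) = -6375720/(-760 + 1471)² = -6375720/(711²) = -6375720/505521 = -6375720*1/505521 = -2125240/168507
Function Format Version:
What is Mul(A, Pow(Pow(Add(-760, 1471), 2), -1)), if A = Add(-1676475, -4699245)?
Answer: Rational(-2125240, 168507) ≈ -12.612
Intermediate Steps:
A = -6375720
Mul(A, Pow(Pow(Add(-760, 1471), 2), -1)) = Mul(-6375720, Pow(Pow(Add(-760, 1471), 2), -1)) = Mul(-6375720, Pow(Pow(711, 2), -1)) = Mul(-6375720, Pow(505521, -1)) = Mul(-6375720, Rational(1, 505521)) = Rational(-2125240, 168507)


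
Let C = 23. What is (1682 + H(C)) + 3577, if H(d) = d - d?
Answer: 5259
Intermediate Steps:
H(d) = 0
(1682 + H(C)) + 3577 = (1682 + 0) + 3577 = 1682 + 3577 = 5259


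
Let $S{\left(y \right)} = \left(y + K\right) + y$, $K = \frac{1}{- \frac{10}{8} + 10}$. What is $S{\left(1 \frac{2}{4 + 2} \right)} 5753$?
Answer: $\frac{471746}{105} \approx 4492.8$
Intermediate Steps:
$K = \frac{4}{35}$ ($K = \frac{1}{\left(-10\right) \frac{1}{8} + 10} = \frac{1}{- \frac{5}{4} + 10} = \frac{1}{\frac{35}{4}} = \frac{4}{35} \approx 0.11429$)
$S{\left(y \right)} = \frac{4}{35} + 2 y$ ($S{\left(y \right)} = \left(y + \frac{4}{35}\right) + y = \left(\frac{4}{35} + y\right) + y = \frac{4}{35} + 2 y$)
$S{\left(1 \frac{2}{4 + 2} \right)} 5753 = \left(\frac{4}{35} + 2 \cdot 1 \frac{2}{4 + 2}\right) 5753 = \left(\frac{4}{35} + 2 \cdot 1 \cdot \frac{2}{6}\right) 5753 = \left(\frac{4}{35} + 2 \cdot 1 \cdot 2 \cdot \frac{1}{6}\right) 5753 = \left(\frac{4}{35} + 2 \cdot 1 \cdot \frac{1}{3}\right) 5753 = \left(\frac{4}{35} + 2 \cdot \frac{1}{3}\right) 5753 = \left(\frac{4}{35} + \frac{2}{3}\right) 5753 = \frac{82}{105} \cdot 5753 = \frac{471746}{105}$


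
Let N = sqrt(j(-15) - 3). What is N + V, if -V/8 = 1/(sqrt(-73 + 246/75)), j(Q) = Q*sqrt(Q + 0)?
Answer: sqrt(-3 - 15*I*sqrt(15)) + 40*I*sqrt(1743)/1743 ≈ 5.2522 - 4.5724*I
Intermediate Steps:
j(Q) = Q**(3/2) (j(Q) = Q*sqrt(Q) = Q**(3/2))
N = sqrt(-3 - 15*I*sqrt(15)) (N = sqrt((-15)**(3/2) - 3) = sqrt(-15*I*sqrt(15) - 3) = sqrt(-3 - 15*I*sqrt(15)) ≈ 5.2522 - 5.5305*I)
V = 40*I*sqrt(1743)/1743 (V = -8/sqrt(-73 + 246/75) = -8/sqrt(-73 + 246*(1/75)) = -8/sqrt(-73 + 82/25) = -8*(-5*I*sqrt(1743)/1743) = -(-40)*I*sqrt(1743)/1743 = 40*I*sqrt(1743)/1743 ≈ 0.9581*I)
N + V = sqrt(-3 - 15*I*sqrt(15)) + 40*I*sqrt(1743)/1743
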